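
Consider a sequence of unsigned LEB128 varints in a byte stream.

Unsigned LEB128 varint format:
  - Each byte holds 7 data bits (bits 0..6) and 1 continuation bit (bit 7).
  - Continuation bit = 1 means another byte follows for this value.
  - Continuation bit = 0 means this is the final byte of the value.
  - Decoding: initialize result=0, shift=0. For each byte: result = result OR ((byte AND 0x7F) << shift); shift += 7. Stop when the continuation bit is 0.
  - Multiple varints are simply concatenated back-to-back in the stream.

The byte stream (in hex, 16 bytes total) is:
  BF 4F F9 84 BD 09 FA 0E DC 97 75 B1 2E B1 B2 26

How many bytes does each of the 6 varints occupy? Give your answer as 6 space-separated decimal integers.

  byte[0]=0xBF cont=1 payload=0x3F=63: acc |= 63<<0 -> acc=63 shift=7
  byte[1]=0x4F cont=0 payload=0x4F=79: acc |= 79<<7 -> acc=10175 shift=14 [end]
Varint 1: bytes[0:2] = BF 4F -> value 10175 (2 byte(s))
  byte[2]=0xF9 cont=1 payload=0x79=121: acc |= 121<<0 -> acc=121 shift=7
  byte[3]=0x84 cont=1 payload=0x04=4: acc |= 4<<7 -> acc=633 shift=14
  byte[4]=0xBD cont=1 payload=0x3D=61: acc |= 61<<14 -> acc=1000057 shift=21
  byte[5]=0x09 cont=0 payload=0x09=9: acc |= 9<<21 -> acc=19874425 shift=28 [end]
Varint 2: bytes[2:6] = F9 84 BD 09 -> value 19874425 (4 byte(s))
  byte[6]=0xFA cont=1 payload=0x7A=122: acc |= 122<<0 -> acc=122 shift=7
  byte[7]=0x0E cont=0 payload=0x0E=14: acc |= 14<<7 -> acc=1914 shift=14 [end]
Varint 3: bytes[6:8] = FA 0E -> value 1914 (2 byte(s))
  byte[8]=0xDC cont=1 payload=0x5C=92: acc |= 92<<0 -> acc=92 shift=7
  byte[9]=0x97 cont=1 payload=0x17=23: acc |= 23<<7 -> acc=3036 shift=14
  byte[10]=0x75 cont=0 payload=0x75=117: acc |= 117<<14 -> acc=1919964 shift=21 [end]
Varint 4: bytes[8:11] = DC 97 75 -> value 1919964 (3 byte(s))
  byte[11]=0xB1 cont=1 payload=0x31=49: acc |= 49<<0 -> acc=49 shift=7
  byte[12]=0x2E cont=0 payload=0x2E=46: acc |= 46<<7 -> acc=5937 shift=14 [end]
Varint 5: bytes[11:13] = B1 2E -> value 5937 (2 byte(s))
  byte[13]=0xB1 cont=1 payload=0x31=49: acc |= 49<<0 -> acc=49 shift=7
  byte[14]=0xB2 cont=1 payload=0x32=50: acc |= 50<<7 -> acc=6449 shift=14
  byte[15]=0x26 cont=0 payload=0x26=38: acc |= 38<<14 -> acc=629041 shift=21 [end]
Varint 6: bytes[13:16] = B1 B2 26 -> value 629041 (3 byte(s))

Answer: 2 4 2 3 2 3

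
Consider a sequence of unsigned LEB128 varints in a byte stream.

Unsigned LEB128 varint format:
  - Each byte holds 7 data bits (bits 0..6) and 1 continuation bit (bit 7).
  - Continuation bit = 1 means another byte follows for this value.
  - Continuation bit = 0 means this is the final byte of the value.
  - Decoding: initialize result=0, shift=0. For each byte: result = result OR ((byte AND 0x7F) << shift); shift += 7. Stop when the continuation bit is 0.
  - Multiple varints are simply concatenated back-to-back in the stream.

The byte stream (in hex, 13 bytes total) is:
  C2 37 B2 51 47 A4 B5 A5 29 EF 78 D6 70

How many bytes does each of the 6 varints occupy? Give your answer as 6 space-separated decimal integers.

Answer: 2 2 1 4 2 2

Derivation:
  byte[0]=0xC2 cont=1 payload=0x42=66: acc |= 66<<0 -> acc=66 shift=7
  byte[1]=0x37 cont=0 payload=0x37=55: acc |= 55<<7 -> acc=7106 shift=14 [end]
Varint 1: bytes[0:2] = C2 37 -> value 7106 (2 byte(s))
  byte[2]=0xB2 cont=1 payload=0x32=50: acc |= 50<<0 -> acc=50 shift=7
  byte[3]=0x51 cont=0 payload=0x51=81: acc |= 81<<7 -> acc=10418 shift=14 [end]
Varint 2: bytes[2:4] = B2 51 -> value 10418 (2 byte(s))
  byte[4]=0x47 cont=0 payload=0x47=71: acc |= 71<<0 -> acc=71 shift=7 [end]
Varint 3: bytes[4:5] = 47 -> value 71 (1 byte(s))
  byte[5]=0xA4 cont=1 payload=0x24=36: acc |= 36<<0 -> acc=36 shift=7
  byte[6]=0xB5 cont=1 payload=0x35=53: acc |= 53<<7 -> acc=6820 shift=14
  byte[7]=0xA5 cont=1 payload=0x25=37: acc |= 37<<14 -> acc=613028 shift=21
  byte[8]=0x29 cont=0 payload=0x29=41: acc |= 41<<21 -> acc=86596260 shift=28 [end]
Varint 4: bytes[5:9] = A4 B5 A5 29 -> value 86596260 (4 byte(s))
  byte[9]=0xEF cont=1 payload=0x6F=111: acc |= 111<<0 -> acc=111 shift=7
  byte[10]=0x78 cont=0 payload=0x78=120: acc |= 120<<7 -> acc=15471 shift=14 [end]
Varint 5: bytes[9:11] = EF 78 -> value 15471 (2 byte(s))
  byte[11]=0xD6 cont=1 payload=0x56=86: acc |= 86<<0 -> acc=86 shift=7
  byte[12]=0x70 cont=0 payload=0x70=112: acc |= 112<<7 -> acc=14422 shift=14 [end]
Varint 6: bytes[11:13] = D6 70 -> value 14422 (2 byte(s))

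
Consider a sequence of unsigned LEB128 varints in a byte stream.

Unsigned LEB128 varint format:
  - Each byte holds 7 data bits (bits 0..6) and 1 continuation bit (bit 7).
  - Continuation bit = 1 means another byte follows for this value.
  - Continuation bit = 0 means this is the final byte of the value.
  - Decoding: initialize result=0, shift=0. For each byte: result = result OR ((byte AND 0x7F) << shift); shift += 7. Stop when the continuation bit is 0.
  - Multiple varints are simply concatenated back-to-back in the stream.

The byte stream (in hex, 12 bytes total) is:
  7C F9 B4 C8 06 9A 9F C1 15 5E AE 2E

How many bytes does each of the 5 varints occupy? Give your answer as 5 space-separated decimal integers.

Answer: 1 4 4 1 2

Derivation:
  byte[0]=0x7C cont=0 payload=0x7C=124: acc |= 124<<0 -> acc=124 shift=7 [end]
Varint 1: bytes[0:1] = 7C -> value 124 (1 byte(s))
  byte[1]=0xF9 cont=1 payload=0x79=121: acc |= 121<<0 -> acc=121 shift=7
  byte[2]=0xB4 cont=1 payload=0x34=52: acc |= 52<<7 -> acc=6777 shift=14
  byte[3]=0xC8 cont=1 payload=0x48=72: acc |= 72<<14 -> acc=1186425 shift=21
  byte[4]=0x06 cont=0 payload=0x06=6: acc |= 6<<21 -> acc=13769337 shift=28 [end]
Varint 2: bytes[1:5] = F9 B4 C8 06 -> value 13769337 (4 byte(s))
  byte[5]=0x9A cont=1 payload=0x1A=26: acc |= 26<<0 -> acc=26 shift=7
  byte[6]=0x9F cont=1 payload=0x1F=31: acc |= 31<<7 -> acc=3994 shift=14
  byte[7]=0xC1 cont=1 payload=0x41=65: acc |= 65<<14 -> acc=1068954 shift=21
  byte[8]=0x15 cont=0 payload=0x15=21: acc |= 21<<21 -> acc=45109146 shift=28 [end]
Varint 3: bytes[5:9] = 9A 9F C1 15 -> value 45109146 (4 byte(s))
  byte[9]=0x5E cont=0 payload=0x5E=94: acc |= 94<<0 -> acc=94 shift=7 [end]
Varint 4: bytes[9:10] = 5E -> value 94 (1 byte(s))
  byte[10]=0xAE cont=1 payload=0x2E=46: acc |= 46<<0 -> acc=46 shift=7
  byte[11]=0x2E cont=0 payload=0x2E=46: acc |= 46<<7 -> acc=5934 shift=14 [end]
Varint 5: bytes[10:12] = AE 2E -> value 5934 (2 byte(s))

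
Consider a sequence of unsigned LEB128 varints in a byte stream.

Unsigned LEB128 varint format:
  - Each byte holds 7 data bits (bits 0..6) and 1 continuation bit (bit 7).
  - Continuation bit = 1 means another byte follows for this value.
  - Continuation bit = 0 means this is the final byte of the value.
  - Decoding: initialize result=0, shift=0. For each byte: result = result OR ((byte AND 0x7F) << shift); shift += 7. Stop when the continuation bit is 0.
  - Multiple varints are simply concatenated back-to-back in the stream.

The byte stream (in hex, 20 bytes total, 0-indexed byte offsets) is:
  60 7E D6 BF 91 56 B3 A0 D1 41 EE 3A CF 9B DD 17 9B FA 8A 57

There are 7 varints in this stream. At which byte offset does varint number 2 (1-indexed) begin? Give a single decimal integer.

  byte[0]=0x60 cont=0 payload=0x60=96: acc |= 96<<0 -> acc=96 shift=7 [end]
Varint 1: bytes[0:1] = 60 -> value 96 (1 byte(s))
  byte[1]=0x7E cont=0 payload=0x7E=126: acc |= 126<<0 -> acc=126 shift=7 [end]
Varint 2: bytes[1:2] = 7E -> value 126 (1 byte(s))
  byte[2]=0xD6 cont=1 payload=0x56=86: acc |= 86<<0 -> acc=86 shift=7
  byte[3]=0xBF cont=1 payload=0x3F=63: acc |= 63<<7 -> acc=8150 shift=14
  byte[4]=0x91 cont=1 payload=0x11=17: acc |= 17<<14 -> acc=286678 shift=21
  byte[5]=0x56 cont=0 payload=0x56=86: acc |= 86<<21 -> acc=180641750 shift=28 [end]
Varint 3: bytes[2:6] = D6 BF 91 56 -> value 180641750 (4 byte(s))
  byte[6]=0xB3 cont=1 payload=0x33=51: acc |= 51<<0 -> acc=51 shift=7
  byte[7]=0xA0 cont=1 payload=0x20=32: acc |= 32<<7 -> acc=4147 shift=14
  byte[8]=0xD1 cont=1 payload=0x51=81: acc |= 81<<14 -> acc=1331251 shift=21
  byte[9]=0x41 cont=0 payload=0x41=65: acc |= 65<<21 -> acc=137646131 shift=28 [end]
Varint 4: bytes[6:10] = B3 A0 D1 41 -> value 137646131 (4 byte(s))
  byte[10]=0xEE cont=1 payload=0x6E=110: acc |= 110<<0 -> acc=110 shift=7
  byte[11]=0x3A cont=0 payload=0x3A=58: acc |= 58<<7 -> acc=7534 shift=14 [end]
Varint 5: bytes[10:12] = EE 3A -> value 7534 (2 byte(s))
  byte[12]=0xCF cont=1 payload=0x4F=79: acc |= 79<<0 -> acc=79 shift=7
  byte[13]=0x9B cont=1 payload=0x1B=27: acc |= 27<<7 -> acc=3535 shift=14
  byte[14]=0xDD cont=1 payload=0x5D=93: acc |= 93<<14 -> acc=1527247 shift=21
  byte[15]=0x17 cont=0 payload=0x17=23: acc |= 23<<21 -> acc=49761743 shift=28 [end]
Varint 6: bytes[12:16] = CF 9B DD 17 -> value 49761743 (4 byte(s))
  byte[16]=0x9B cont=1 payload=0x1B=27: acc |= 27<<0 -> acc=27 shift=7
  byte[17]=0xFA cont=1 payload=0x7A=122: acc |= 122<<7 -> acc=15643 shift=14
  byte[18]=0x8A cont=1 payload=0x0A=10: acc |= 10<<14 -> acc=179483 shift=21
  byte[19]=0x57 cont=0 payload=0x57=87: acc |= 87<<21 -> acc=182631707 shift=28 [end]
Varint 7: bytes[16:20] = 9B FA 8A 57 -> value 182631707 (4 byte(s))

Answer: 1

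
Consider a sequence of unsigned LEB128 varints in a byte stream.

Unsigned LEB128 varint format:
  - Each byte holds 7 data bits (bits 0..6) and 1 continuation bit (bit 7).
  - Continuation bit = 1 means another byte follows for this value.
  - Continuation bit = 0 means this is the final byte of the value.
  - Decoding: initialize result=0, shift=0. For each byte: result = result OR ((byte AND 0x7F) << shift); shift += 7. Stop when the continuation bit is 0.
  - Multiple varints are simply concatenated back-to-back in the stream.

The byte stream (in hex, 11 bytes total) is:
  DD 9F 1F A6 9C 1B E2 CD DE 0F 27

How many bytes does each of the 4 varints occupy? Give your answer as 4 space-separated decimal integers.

Answer: 3 3 4 1

Derivation:
  byte[0]=0xDD cont=1 payload=0x5D=93: acc |= 93<<0 -> acc=93 shift=7
  byte[1]=0x9F cont=1 payload=0x1F=31: acc |= 31<<7 -> acc=4061 shift=14
  byte[2]=0x1F cont=0 payload=0x1F=31: acc |= 31<<14 -> acc=511965 shift=21 [end]
Varint 1: bytes[0:3] = DD 9F 1F -> value 511965 (3 byte(s))
  byte[3]=0xA6 cont=1 payload=0x26=38: acc |= 38<<0 -> acc=38 shift=7
  byte[4]=0x9C cont=1 payload=0x1C=28: acc |= 28<<7 -> acc=3622 shift=14
  byte[5]=0x1B cont=0 payload=0x1B=27: acc |= 27<<14 -> acc=445990 shift=21 [end]
Varint 2: bytes[3:6] = A6 9C 1B -> value 445990 (3 byte(s))
  byte[6]=0xE2 cont=1 payload=0x62=98: acc |= 98<<0 -> acc=98 shift=7
  byte[7]=0xCD cont=1 payload=0x4D=77: acc |= 77<<7 -> acc=9954 shift=14
  byte[8]=0xDE cont=1 payload=0x5E=94: acc |= 94<<14 -> acc=1550050 shift=21
  byte[9]=0x0F cont=0 payload=0x0F=15: acc |= 15<<21 -> acc=33007330 shift=28 [end]
Varint 3: bytes[6:10] = E2 CD DE 0F -> value 33007330 (4 byte(s))
  byte[10]=0x27 cont=0 payload=0x27=39: acc |= 39<<0 -> acc=39 shift=7 [end]
Varint 4: bytes[10:11] = 27 -> value 39 (1 byte(s))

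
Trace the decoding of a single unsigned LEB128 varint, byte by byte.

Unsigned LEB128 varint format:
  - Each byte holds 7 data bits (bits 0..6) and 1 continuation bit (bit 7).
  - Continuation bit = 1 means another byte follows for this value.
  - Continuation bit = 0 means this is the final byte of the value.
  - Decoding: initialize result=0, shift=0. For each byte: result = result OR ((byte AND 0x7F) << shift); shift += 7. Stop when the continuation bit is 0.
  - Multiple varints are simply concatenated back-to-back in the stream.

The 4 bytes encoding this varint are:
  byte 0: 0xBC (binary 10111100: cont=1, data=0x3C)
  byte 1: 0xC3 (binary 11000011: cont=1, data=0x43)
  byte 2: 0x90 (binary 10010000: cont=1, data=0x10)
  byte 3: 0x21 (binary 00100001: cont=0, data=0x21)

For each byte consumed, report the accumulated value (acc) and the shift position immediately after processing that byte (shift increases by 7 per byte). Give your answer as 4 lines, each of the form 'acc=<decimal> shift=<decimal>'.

byte 0=0xBC: payload=0x3C=60, contrib = 60<<0 = 60; acc -> 60, shift -> 7
byte 1=0xC3: payload=0x43=67, contrib = 67<<7 = 8576; acc -> 8636, shift -> 14
byte 2=0x90: payload=0x10=16, contrib = 16<<14 = 262144; acc -> 270780, shift -> 21
byte 3=0x21: payload=0x21=33, contrib = 33<<21 = 69206016; acc -> 69476796, shift -> 28

Answer: acc=60 shift=7
acc=8636 shift=14
acc=270780 shift=21
acc=69476796 shift=28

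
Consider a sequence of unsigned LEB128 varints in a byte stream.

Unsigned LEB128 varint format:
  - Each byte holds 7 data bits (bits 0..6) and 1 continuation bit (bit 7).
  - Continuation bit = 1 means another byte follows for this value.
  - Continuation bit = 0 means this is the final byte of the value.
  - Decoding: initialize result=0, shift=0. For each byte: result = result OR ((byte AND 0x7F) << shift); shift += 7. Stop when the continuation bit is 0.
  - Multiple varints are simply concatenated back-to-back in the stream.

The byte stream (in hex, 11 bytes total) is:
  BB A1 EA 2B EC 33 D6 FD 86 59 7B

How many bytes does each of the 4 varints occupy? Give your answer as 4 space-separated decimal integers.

  byte[0]=0xBB cont=1 payload=0x3B=59: acc |= 59<<0 -> acc=59 shift=7
  byte[1]=0xA1 cont=1 payload=0x21=33: acc |= 33<<7 -> acc=4283 shift=14
  byte[2]=0xEA cont=1 payload=0x6A=106: acc |= 106<<14 -> acc=1740987 shift=21
  byte[3]=0x2B cont=0 payload=0x2B=43: acc |= 43<<21 -> acc=91918523 shift=28 [end]
Varint 1: bytes[0:4] = BB A1 EA 2B -> value 91918523 (4 byte(s))
  byte[4]=0xEC cont=1 payload=0x6C=108: acc |= 108<<0 -> acc=108 shift=7
  byte[5]=0x33 cont=0 payload=0x33=51: acc |= 51<<7 -> acc=6636 shift=14 [end]
Varint 2: bytes[4:6] = EC 33 -> value 6636 (2 byte(s))
  byte[6]=0xD6 cont=1 payload=0x56=86: acc |= 86<<0 -> acc=86 shift=7
  byte[7]=0xFD cont=1 payload=0x7D=125: acc |= 125<<7 -> acc=16086 shift=14
  byte[8]=0x86 cont=1 payload=0x06=6: acc |= 6<<14 -> acc=114390 shift=21
  byte[9]=0x59 cont=0 payload=0x59=89: acc |= 89<<21 -> acc=186760918 shift=28 [end]
Varint 3: bytes[6:10] = D6 FD 86 59 -> value 186760918 (4 byte(s))
  byte[10]=0x7B cont=0 payload=0x7B=123: acc |= 123<<0 -> acc=123 shift=7 [end]
Varint 4: bytes[10:11] = 7B -> value 123 (1 byte(s))

Answer: 4 2 4 1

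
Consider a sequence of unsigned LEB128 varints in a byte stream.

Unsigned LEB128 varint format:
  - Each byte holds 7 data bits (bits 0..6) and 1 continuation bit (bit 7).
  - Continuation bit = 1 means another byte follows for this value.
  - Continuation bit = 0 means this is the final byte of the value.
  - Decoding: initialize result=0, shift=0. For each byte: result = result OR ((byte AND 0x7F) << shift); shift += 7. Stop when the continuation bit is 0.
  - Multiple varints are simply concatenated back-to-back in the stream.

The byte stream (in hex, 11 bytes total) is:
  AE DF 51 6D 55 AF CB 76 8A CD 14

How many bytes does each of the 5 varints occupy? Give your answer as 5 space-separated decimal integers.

Answer: 3 1 1 3 3

Derivation:
  byte[0]=0xAE cont=1 payload=0x2E=46: acc |= 46<<0 -> acc=46 shift=7
  byte[1]=0xDF cont=1 payload=0x5F=95: acc |= 95<<7 -> acc=12206 shift=14
  byte[2]=0x51 cont=0 payload=0x51=81: acc |= 81<<14 -> acc=1339310 shift=21 [end]
Varint 1: bytes[0:3] = AE DF 51 -> value 1339310 (3 byte(s))
  byte[3]=0x6D cont=0 payload=0x6D=109: acc |= 109<<0 -> acc=109 shift=7 [end]
Varint 2: bytes[3:4] = 6D -> value 109 (1 byte(s))
  byte[4]=0x55 cont=0 payload=0x55=85: acc |= 85<<0 -> acc=85 shift=7 [end]
Varint 3: bytes[4:5] = 55 -> value 85 (1 byte(s))
  byte[5]=0xAF cont=1 payload=0x2F=47: acc |= 47<<0 -> acc=47 shift=7
  byte[6]=0xCB cont=1 payload=0x4B=75: acc |= 75<<7 -> acc=9647 shift=14
  byte[7]=0x76 cont=0 payload=0x76=118: acc |= 118<<14 -> acc=1942959 shift=21 [end]
Varint 4: bytes[5:8] = AF CB 76 -> value 1942959 (3 byte(s))
  byte[8]=0x8A cont=1 payload=0x0A=10: acc |= 10<<0 -> acc=10 shift=7
  byte[9]=0xCD cont=1 payload=0x4D=77: acc |= 77<<7 -> acc=9866 shift=14
  byte[10]=0x14 cont=0 payload=0x14=20: acc |= 20<<14 -> acc=337546 shift=21 [end]
Varint 5: bytes[8:11] = 8A CD 14 -> value 337546 (3 byte(s))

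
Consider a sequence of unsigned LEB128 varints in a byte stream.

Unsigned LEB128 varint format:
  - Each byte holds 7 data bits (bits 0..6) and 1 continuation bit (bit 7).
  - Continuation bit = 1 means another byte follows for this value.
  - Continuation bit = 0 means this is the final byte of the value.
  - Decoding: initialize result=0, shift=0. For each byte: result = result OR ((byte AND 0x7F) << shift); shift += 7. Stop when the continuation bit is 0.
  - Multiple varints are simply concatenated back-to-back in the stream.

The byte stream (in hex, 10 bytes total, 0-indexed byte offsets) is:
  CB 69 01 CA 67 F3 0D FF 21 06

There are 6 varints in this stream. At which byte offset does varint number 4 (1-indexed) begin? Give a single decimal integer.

  byte[0]=0xCB cont=1 payload=0x4B=75: acc |= 75<<0 -> acc=75 shift=7
  byte[1]=0x69 cont=0 payload=0x69=105: acc |= 105<<7 -> acc=13515 shift=14 [end]
Varint 1: bytes[0:2] = CB 69 -> value 13515 (2 byte(s))
  byte[2]=0x01 cont=0 payload=0x01=1: acc |= 1<<0 -> acc=1 shift=7 [end]
Varint 2: bytes[2:3] = 01 -> value 1 (1 byte(s))
  byte[3]=0xCA cont=1 payload=0x4A=74: acc |= 74<<0 -> acc=74 shift=7
  byte[4]=0x67 cont=0 payload=0x67=103: acc |= 103<<7 -> acc=13258 shift=14 [end]
Varint 3: bytes[3:5] = CA 67 -> value 13258 (2 byte(s))
  byte[5]=0xF3 cont=1 payload=0x73=115: acc |= 115<<0 -> acc=115 shift=7
  byte[6]=0x0D cont=0 payload=0x0D=13: acc |= 13<<7 -> acc=1779 shift=14 [end]
Varint 4: bytes[5:7] = F3 0D -> value 1779 (2 byte(s))
  byte[7]=0xFF cont=1 payload=0x7F=127: acc |= 127<<0 -> acc=127 shift=7
  byte[8]=0x21 cont=0 payload=0x21=33: acc |= 33<<7 -> acc=4351 shift=14 [end]
Varint 5: bytes[7:9] = FF 21 -> value 4351 (2 byte(s))
  byte[9]=0x06 cont=0 payload=0x06=6: acc |= 6<<0 -> acc=6 shift=7 [end]
Varint 6: bytes[9:10] = 06 -> value 6 (1 byte(s))

Answer: 5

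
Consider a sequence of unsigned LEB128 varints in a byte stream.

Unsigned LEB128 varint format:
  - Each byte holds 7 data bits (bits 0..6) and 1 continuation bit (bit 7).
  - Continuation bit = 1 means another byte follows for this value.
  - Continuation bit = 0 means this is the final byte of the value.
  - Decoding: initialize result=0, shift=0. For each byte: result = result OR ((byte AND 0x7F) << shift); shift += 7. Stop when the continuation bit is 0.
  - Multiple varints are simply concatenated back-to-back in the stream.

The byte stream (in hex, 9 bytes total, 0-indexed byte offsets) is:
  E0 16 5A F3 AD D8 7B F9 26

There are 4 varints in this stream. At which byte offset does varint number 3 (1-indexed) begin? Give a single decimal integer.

  byte[0]=0xE0 cont=1 payload=0x60=96: acc |= 96<<0 -> acc=96 shift=7
  byte[1]=0x16 cont=0 payload=0x16=22: acc |= 22<<7 -> acc=2912 shift=14 [end]
Varint 1: bytes[0:2] = E0 16 -> value 2912 (2 byte(s))
  byte[2]=0x5A cont=0 payload=0x5A=90: acc |= 90<<0 -> acc=90 shift=7 [end]
Varint 2: bytes[2:3] = 5A -> value 90 (1 byte(s))
  byte[3]=0xF3 cont=1 payload=0x73=115: acc |= 115<<0 -> acc=115 shift=7
  byte[4]=0xAD cont=1 payload=0x2D=45: acc |= 45<<7 -> acc=5875 shift=14
  byte[5]=0xD8 cont=1 payload=0x58=88: acc |= 88<<14 -> acc=1447667 shift=21
  byte[6]=0x7B cont=0 payload=0x7B=123: acc |= 123<<21 -> acc=259397363 shift=28 [end]
Varint 3: bytes[3:7] = F3 AD D8 7B -> value 259397363 (4 byte(s))
  byte[7]=0xF9 cont=1 payload=0x79=121: acc |= 121<<0 -> acc=121 shift=7
  byte[8]=0x26 cont=0 payload=0x26=38: acc |= 38<<7 -> acc=4985 shift=14 [end]
Varint 4: bytes[7:9] = F9 26 -> value 4985 (2 byte(s))

Answer: 3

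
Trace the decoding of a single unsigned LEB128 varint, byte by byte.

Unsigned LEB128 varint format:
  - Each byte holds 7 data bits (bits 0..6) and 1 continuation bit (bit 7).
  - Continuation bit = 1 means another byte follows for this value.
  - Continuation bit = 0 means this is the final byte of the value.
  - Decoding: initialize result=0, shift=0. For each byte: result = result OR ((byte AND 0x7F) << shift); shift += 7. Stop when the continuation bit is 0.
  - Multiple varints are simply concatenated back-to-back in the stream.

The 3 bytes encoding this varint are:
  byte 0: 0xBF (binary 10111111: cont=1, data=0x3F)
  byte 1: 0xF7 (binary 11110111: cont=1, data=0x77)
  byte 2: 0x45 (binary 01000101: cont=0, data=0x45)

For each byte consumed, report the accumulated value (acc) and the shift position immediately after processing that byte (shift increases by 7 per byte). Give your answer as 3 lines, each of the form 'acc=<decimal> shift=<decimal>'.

Answer: acc=63 shift=7
acc=15295 shift=14
acc=1145791 shift=21

Derivation:
byte 0=0xBF: payload=0x3F=63, contrib = 63<<0 = 63; acc -> 63, shift -> 7
byte 1=0xF7: payload=0x77=119, contrib = 119<<7 = 15232; acc -> 15295, shift -> 14
byte 2=0x45: payload=0x45=69, contrib = 69<<14 = 1130496; acc -> 1145791, shift -> 21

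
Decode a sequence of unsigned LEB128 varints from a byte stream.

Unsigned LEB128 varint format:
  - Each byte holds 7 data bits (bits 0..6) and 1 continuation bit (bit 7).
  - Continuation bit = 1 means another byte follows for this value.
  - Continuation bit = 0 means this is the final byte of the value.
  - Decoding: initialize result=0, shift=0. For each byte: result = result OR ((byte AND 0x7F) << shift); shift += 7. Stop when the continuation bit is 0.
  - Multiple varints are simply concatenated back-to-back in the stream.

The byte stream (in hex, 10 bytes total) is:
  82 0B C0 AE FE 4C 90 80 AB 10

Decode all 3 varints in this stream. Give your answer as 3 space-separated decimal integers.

  byte[0]=0x82 cont=1 payload=0x02=2: acc |= 2<<0 -> acc=2 shift=7
  byte[1]=0x0B cont=0 payload=0x0B=11: acc |= 11<<7 -> acc=1410 shift=14 [end]
Varint 1: bytes[0:2] = 82 0B -> value 1410 (2 byte(s))
  byte[2]=0xC0 cont=1 payload=0x40=64: acc |= 64<<0 -> acc=64 shift=7
  byte[3]=0xAE cont=1 payload=0x2E=46: acc |= 46<<7 -> acc=5952 shift=14
  byte[4]=0xFE cont=1 payload=0x7E=126: acc |= 126<<14 -> acc=2070336 shift=21
  byte[5]=0x4C cont=0 payload=0x4C=76: acc |= 76<<21 -> acc=161453888 shift=28 [end]
Varint 2: bytes[2:6] = C0 AE FE 4C -> value 161453888 (4 byte(s))
  byte[6]=0x90 cont=1 payload=0x10=16: acc |= 16<<0 -> acc=16 shift=7
  byte[7]=0x80 cont=1 payload=0x00=0: acc |= 0<<7 -> acc=16 shift=14
  byte[8]=0xAB cont=1 payload=0x2B=43: acc |= 43<<14 -> acc=704528 shift=21
  byte[9]=0x10 cont=0 payload=0x10=16: acc |= 16<<21 -> acc=34258960 shift=28 [end]
Varint 3: bytes[6:10] = 90 80 AB 10 -> value 34258960 (4 byte(s))

Answer: 1410 161453888 34258960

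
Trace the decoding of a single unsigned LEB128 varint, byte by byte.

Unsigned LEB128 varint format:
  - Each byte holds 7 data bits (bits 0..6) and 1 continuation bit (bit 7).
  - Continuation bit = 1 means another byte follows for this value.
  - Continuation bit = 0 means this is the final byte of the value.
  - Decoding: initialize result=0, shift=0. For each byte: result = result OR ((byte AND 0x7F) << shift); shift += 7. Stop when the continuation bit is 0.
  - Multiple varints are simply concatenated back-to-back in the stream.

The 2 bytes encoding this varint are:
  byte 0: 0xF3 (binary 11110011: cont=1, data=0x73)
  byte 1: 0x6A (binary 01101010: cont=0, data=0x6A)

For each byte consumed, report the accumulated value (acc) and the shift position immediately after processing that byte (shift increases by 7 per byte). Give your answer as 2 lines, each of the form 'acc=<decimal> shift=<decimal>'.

Answer: acc=115 shift=7
acc=13683 shift=14

Derivation:
byte 0=0xF3: payload=0x73=115, contrib = 115<<0 = 115; acc -> 115, shift -> 7
byte 1=0x6A: payload=0x6A=106, contrib = 106<<7 = 13568; acc -> 13683, shift -> 14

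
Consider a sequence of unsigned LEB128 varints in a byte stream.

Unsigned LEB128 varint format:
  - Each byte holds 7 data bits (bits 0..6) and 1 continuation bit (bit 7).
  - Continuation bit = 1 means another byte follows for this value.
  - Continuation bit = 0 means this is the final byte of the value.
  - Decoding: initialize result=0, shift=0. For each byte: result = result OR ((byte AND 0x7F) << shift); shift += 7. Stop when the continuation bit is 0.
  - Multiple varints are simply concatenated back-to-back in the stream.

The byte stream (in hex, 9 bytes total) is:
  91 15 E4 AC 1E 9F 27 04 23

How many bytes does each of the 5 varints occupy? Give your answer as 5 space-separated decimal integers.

  byte[0]=0x91 cont=1 payload=0x11=17: acc |= 17<<0 -> acc=17 shift=7
  byte[1]=0x15 cont=0 payload=0x15=21: acc |= 21<<7 -> acc=2705 shift=14 [end]
Varint 1: bytes[0:2] = 91 15 -> value 2705 (2 byte(s))
  byte[2]=0xE4 cont=1 payload=0x64=100: acc |= 100<<0 -> acc=100 shift=7
  byte[3]=0xAC cont=1 payload=0x2C=44: acc |= 44<<7 -> acc=5732 shift=14
  byte[4]=0x1E cont=0 payload=0x1E=30: acc |= 30<<14 -> acc=497252 shift=21 [end]
Varint 2: bytes[2:5] = E4 AC 1E -> value 497252 (3 byte(s))
  byte[5]=0x9F cont=1 payload=0x1F=31: acc |= 31<<0 -> acc=31 shift=7
  byte[6]=0x27 cont=0 payload=0x27=39: acc |= 39<<7 -> acc=5023 shift=14 [end]
Varint 3: bytes[5:7] = 9F 27 -> value 5023 (2 byte(s))
  byte[7]=0x04 cont=0 payload=0x04=4: acc |= 4<<0 -> acc=4 shift=7 [end]
Varint 4: bytes[7:8] = 04 -> value 4 (1 byte(s))
  byte[8]=0x23 cont=0 payload=0x23=35: acc |= 35<<0 -> acc=35 shift=7 [end]
Varint 5: bytes[8:9] = 23 -> value 35 (1 byte(s))

Answer: 2 3 2 1 1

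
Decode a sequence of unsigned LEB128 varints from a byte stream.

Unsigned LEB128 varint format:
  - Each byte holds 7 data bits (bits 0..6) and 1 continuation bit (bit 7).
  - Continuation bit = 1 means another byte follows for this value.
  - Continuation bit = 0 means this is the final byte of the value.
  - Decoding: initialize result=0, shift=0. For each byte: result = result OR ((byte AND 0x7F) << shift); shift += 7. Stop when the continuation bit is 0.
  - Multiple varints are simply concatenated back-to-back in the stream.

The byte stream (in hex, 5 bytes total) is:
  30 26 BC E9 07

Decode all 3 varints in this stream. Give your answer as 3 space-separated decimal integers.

Answer: 48 38 128188

Derivation:
  byte[0]=0x30 cont=0 payload=0x30=48: acc |= 48<<0 -> acc=48 shift=7 [end]
Varint 1: bytes[0:1] = 30 -> value 48 (1 byte(s))
  byte[1]=0x26 cont=0 payload=0x26=38: acc |= 38<<0 -> acc=38 shift=7 [end]
Varint 2: bytes[1:2] = 26 -> value 38 (1 byte(s))
  byte[2]=0xBC cont=1 payload=0x3C=60: acc |= 60<<0 -> acc=60 shift=7
  byte[3]=0xE9 cont=1 payload=0x69=105: acc |= 105<<7 -> acc=13500 shift=14
  byte[4]=0x07 cont=0 payload=0x07=7: acc |= 7<<14 -> acc=128188 shift=21 [end]
Varint 3: bytes[2:5] = BC E9 07 -> value 128188 (3 byte(s))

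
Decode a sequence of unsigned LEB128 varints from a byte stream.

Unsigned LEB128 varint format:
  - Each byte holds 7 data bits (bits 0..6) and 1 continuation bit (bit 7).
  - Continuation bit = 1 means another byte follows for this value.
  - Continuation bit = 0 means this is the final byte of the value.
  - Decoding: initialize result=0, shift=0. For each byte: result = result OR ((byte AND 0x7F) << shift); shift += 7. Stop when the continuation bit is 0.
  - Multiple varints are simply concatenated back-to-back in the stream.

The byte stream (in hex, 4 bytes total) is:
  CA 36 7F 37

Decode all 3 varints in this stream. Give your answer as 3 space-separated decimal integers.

  byte[0]=0xCA cont=1 payload=0x4A=74: acc |= 74<<0 -> acc=74 shift=7
  byte[1]=0x36 cont=0 payload=0x36=54: acc |= 54<<7 -> acc=6986 shift=14 [end]
Varint 1: bytes[0:2] = CA 36 -> value 6986 (2 byte(s))
  byte[2]=0x7F cont=0 payload=0x7F=127: acc |= 127<<0 -> acc=127 shift=7 [end]
Varint 2: bytes[2:3] = 7F -> value 127 (1 byte(s))
  byte[3]=0x37 cont=0 payload=0x37=55: acc |= 55<<0 -> acc=55 shift=7 [end]
Varint 3: bytes[3:4] = 37 -> value 55 (1 byte(s))

Answer: 6986 127 55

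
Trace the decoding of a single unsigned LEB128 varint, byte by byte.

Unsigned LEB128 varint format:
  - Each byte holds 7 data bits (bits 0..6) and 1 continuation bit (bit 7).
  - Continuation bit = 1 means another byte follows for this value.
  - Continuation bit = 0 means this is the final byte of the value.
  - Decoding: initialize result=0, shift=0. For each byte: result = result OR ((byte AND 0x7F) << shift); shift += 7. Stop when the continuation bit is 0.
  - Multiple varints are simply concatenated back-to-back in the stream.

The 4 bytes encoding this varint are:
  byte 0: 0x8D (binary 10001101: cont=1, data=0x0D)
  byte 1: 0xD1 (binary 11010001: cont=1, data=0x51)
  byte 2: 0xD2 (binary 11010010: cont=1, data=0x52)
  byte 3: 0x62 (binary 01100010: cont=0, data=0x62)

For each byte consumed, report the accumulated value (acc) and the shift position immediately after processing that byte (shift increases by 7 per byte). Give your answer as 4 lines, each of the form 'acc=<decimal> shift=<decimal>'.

Answer: acc=13 shift=7
acc=10381 shift=14
acc=1353869 shift=21
acc=206874765 shift=28

Derivation:
byte 0=0x8D: payload=0x0D=13, contrib = 13<<0 = 13; acc -> 13, shift -> 7
byte 1=0xD1: payload=0x51=81, contrib = 81<<7 = 10368; acc -> 10381, shift -> 14
byte 2=0xD2: payload=0x52=82, contrib = 82<<14 = 1343488; acc -> 1353869, shift -> 21
byte 3=0x62: payload=0x62=98, contrib = 98<<21 = 205520896; acc -> 206874765, shift -> 28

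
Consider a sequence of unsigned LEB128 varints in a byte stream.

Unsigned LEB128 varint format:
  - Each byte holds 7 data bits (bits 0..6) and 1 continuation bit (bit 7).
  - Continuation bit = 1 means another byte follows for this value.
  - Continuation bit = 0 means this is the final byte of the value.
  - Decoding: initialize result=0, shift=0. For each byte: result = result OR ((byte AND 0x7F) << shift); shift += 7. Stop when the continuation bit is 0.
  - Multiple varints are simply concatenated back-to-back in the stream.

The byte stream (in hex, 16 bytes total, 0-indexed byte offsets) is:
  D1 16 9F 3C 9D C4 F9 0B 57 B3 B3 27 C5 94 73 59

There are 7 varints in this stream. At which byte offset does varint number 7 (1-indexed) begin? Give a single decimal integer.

  byte[0]=0xD1 cont=1 payload=0x51=81: acc |= 81<<0 -> acc=81 shift=7
  byte[1]=0x16 cont=0 payload=0x16=22: acc |= 22<<7 -> acc=2897 shift=14 [end]
Varint 1: bytes[0:2] = D1 16 -> value 2897 (2 byte(s))
  byte[2]=0x9F cont=1 payload=0x1F=31: acc |= 31<<0 -> acc=31 shift=7
  byte[3]=0x3C cont=0 payload=0x3C=60: acc |= 60<<7 -> acc=7711 shift=14 [end]
Varint 2: bytes[2:4] = 9F 3C -> value 7711 (2 byte(s))
  byte[4]=0x9D cont=1 payload=0x1D=29: acc |= 29<<0 -> acc=29 shift=7
  byte[5]=0xC4 cont=1 payload=0x44=68: acc |= 68<<7 -> acc=8733 shift=14
  byte[6]=0xF9 cont=1 payload=0x79=121: acc |= 121<<14 -> acc=1991197 shift=21
  byte[7]=0x0B cont=0 payload=0x0B=11: acc |= 11<<21 -> acc=25059869 shift=28 [end]
Varint 3: bytes[4:8] = 9D C4 F9 0B -> value 25059869 (4 byte(s))
  byte[8]=0x57 cont=0 payload=0x57=87: acc |= 87<<0 -> acc=87 shift=7 [end]
Varint 4: bytes[8:9] = 57 -> value 87 (1 byte(s))
  byte[9]=0xB3 cont=1 payload=0x33=51: acc |= 51<<0 -> acc=51 shift=7
  byte[10]=0xB3 cont=1 payload=0x33=51: acc |= 51<<7 -> acc=6579 shift=14
  byte[11]=0x27 cont=0 payload=0x27=39: acc |= 39<<14 -> acc=645555 shift=21 [end]
Varint 5: bytes[9:12] = B3 B3 27 -> value 645555 (3 byte(s))
  byte[12]=0xC5 cont=1 payload=0x45=69: acc |= 69<<0 -> acc=69 shift=7
  byte[13]=0x94 cont=1 payload=0x14=20: acc |= 20<<7 -> acc=2629 shift=14
  byte[14]=0x73 cont=0 payload=0x73=115: acc |= 115<<14 -> acc=1886789 shift=21 [end]
Varint 6: bytes[12:15] = C5 94 73 -> value 1886789 (3 byte(s))
  byte[15]=0x59 cont=0 payload=0x59=89: acc |= 89<<0 -> acc=89 shift=7 [end]
Varint 7: bytes[15:16] = 59 -> value 89 (1 byte(s))

Answer: 15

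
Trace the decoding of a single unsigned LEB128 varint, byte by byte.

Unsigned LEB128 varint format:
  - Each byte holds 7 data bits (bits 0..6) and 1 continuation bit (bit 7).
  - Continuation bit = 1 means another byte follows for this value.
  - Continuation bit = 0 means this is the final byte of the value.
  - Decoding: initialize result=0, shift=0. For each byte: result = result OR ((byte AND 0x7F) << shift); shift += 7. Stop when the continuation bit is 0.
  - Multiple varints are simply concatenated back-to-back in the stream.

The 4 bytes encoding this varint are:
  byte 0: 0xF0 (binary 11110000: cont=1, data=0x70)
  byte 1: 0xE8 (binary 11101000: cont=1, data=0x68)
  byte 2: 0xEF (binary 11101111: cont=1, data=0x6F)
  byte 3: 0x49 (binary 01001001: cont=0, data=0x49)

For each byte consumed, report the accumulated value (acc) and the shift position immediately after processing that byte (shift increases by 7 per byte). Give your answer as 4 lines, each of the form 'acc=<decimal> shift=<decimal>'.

byte 0=0xF0: payload=0x70=112, contrib = 112<<0 = 112; acc -> 112, shift -> 7
byte 1=0xE8: payload=0x68=104, contrib = 104<<7 = 13312; acc -> 13424, shift -> 14
byte 2=0xEF: payload=0x6F=111, contrib = 111<<14 = 1818624; acc -> 1832048, shift -> 21
byte 3=0x49: payload=0x49=73, contrib = 73<<21 = 153092096; acc -> 154924144, shift -> 28

Answer: acc=112 shift=7
acc=13424 shift=14
acc=1832048 shift=21
acc=154924144 shift=28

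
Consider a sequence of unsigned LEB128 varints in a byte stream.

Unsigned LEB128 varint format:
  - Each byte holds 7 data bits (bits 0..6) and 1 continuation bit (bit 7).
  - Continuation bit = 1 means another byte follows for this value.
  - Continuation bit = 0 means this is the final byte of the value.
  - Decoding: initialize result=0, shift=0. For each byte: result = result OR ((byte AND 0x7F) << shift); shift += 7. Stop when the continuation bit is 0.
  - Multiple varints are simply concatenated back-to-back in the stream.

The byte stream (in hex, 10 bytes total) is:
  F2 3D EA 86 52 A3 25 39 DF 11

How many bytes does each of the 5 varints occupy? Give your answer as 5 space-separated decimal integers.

  byte[0]=0xF2 cont=1 payload=0x72=114: acc |= 114<<0 -> acc=114 shift=7
  byte[1]=0x3D cont=0 payload=0x3D=61: acc |= 61<<7 -> acc=7922 shift=14 [end]
Varint 1: bytes[0:2] = F2 3D -> value 7922 (2 byte(s))
  byte[2]=0xEA cont=1 payload=0x6A=106: acc |= 106<<0 -> acc=106 shift=7
  byte[3]=0x86 cont=1 payload=0x06=6: acc |= 6<<7 -> acc=874 shift=14
  byte[4]=0x52 cont=0 payload=0x52=82: acc |= 82<<14 -> acc=1344362 shift=21 [end]
Varint 2: bytes[2:5] = EA 86 52 -> value 1344362 (3 byte(s))
  byte[5]=0xA3 cont=1 payload=0x23=35: acc |= 35<<0 -> acc=35 shift=7
  byte[6]=0x25 cont=0 payload=0x25=37: acc |= 37<<7 -> acc=4771 shift=14 [end]
Varint 3: bytes[5:7] = A3 25 -> value 4771 (2 byte(s))
  byte[7]=0x39 cont=0 payload=0x39=57: acc |= 57<<0 -> acc=57 shift=7 [end]
Varint 4: bytes[7:8] = 39 -> value 57 (1 byte(s))
  byte[8]=0xDF cont=1 payload=0x5F=95: acc |= 95<<0 -> acc=95 shift=7
  byte[9]=0x11 cont=0 payload=0x11=17: acc |= 17<<7 -> acc=2271 shift=14 [end]
Varint 5: bytes[8:10] = DF 11 -> value 2271 (2 byte(s))

Answer: 2 3 2 1 2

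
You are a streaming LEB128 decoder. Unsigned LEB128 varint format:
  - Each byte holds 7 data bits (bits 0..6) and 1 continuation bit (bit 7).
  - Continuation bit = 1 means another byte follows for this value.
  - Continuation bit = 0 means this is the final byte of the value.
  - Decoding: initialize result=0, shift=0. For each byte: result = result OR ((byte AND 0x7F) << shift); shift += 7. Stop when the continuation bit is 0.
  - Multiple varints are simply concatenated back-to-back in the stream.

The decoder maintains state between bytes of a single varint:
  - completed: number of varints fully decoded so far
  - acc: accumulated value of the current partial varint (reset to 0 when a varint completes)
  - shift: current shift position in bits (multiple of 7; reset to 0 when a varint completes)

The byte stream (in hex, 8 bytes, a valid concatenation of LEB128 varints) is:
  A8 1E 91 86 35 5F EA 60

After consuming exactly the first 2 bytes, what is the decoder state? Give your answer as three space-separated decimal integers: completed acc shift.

Answer: 1 0 0

Derivation:
byte[0]=0xA8 cont=1 payload=0x28: acc |= 40<<0 -> completed=0 acc=40 shift=7
byte[1]=0x1E cont=0 payload=0x1E: varint #1 complete (value=3880); reset -> completed=1 acc=0 shift=0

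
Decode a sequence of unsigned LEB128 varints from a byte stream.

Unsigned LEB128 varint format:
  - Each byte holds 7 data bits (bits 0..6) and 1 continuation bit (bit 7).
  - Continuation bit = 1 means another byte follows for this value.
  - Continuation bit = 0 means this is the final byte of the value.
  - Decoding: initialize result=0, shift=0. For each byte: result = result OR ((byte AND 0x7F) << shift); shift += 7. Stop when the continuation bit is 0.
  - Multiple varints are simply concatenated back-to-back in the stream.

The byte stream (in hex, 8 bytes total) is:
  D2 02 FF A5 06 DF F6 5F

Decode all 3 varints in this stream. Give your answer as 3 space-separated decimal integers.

Answer: 338 103167 1571679

Derivation:
  byte[0]=0xD2 cont=1 payload=0x52=82: acc |= 82<<0 -> acc=82 shift=7
  byte[1]=0x02 cont=0 payload=0x02=2: acc |= 2<<7 -> acc=338 shift=14 [end]
Varint 1: bytes[0:2] = D2 02 -> value 338 (2 byte(s))
  byte[2]=0xFF cont=1 payload=0x7F=127: acc |= 127<<0 -> acc=127 shift=7
  byte[3]=0xA5 cont=1 payload=0x25=37: acc |= 37<<7 -> acc=4863 shift=14
  byte[4]=0x06 cont=0 payload=0x06=6: acc |= 6<<14 -> acc=103167 shift=21 [end]
Varint 2: bytes[2:5] = FF A5 06 -> value 103167 (3 byte(s))
  byte[5]=0xDF cont=1 payload=0x5F=95: acc |= 95<<0 -> acc=95 shift=7
  byte[6]=0xF6 cont=1 payload=0x76=118: acc |= 118<<7 -> acc=15199 shift=14
  byte[7]=0x5F cont=0 payload=0x5F=95: acc |= 95<<14 -> acc=1571679 shift=21 [end]
Varint 3: bytes[5:8] = DF F6 5F -> value 1571679 (3 byte(s))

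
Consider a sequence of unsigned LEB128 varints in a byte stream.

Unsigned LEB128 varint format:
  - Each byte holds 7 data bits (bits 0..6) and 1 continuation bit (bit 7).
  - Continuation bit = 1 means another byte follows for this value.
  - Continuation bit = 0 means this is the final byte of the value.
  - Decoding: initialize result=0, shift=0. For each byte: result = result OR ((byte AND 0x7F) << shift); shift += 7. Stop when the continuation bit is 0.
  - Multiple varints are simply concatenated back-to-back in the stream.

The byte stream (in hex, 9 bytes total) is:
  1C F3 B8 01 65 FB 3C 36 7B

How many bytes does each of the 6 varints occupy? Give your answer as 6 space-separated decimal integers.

Answer: 1 3 1 2 1 1

Derivation:
  byte[0]=0x1C cont=0 payload=0x1C=28: acc |= 28<<0 -> acc=28 shift=7 [end]
Varint 1: bytes[0:1] = 1C -> value 28 (1 byte(s))
  byte[1]=0xF3 cont=1 payload=0x73=115: acc |= 115<<0 -> acc=115 shift=7
  byte[2]=0xB8 cont=1 payload=0x38=56: acc |= 56<<7 -> acc=7283 shift=14
  byte[3]=0x01 cont=0 payload=0x01=1: acc |= 1<<14 -> acc=23667 shift=21 [end]
Varint 2: bytes[1:4] = F3 B8 01 -> value 23667 (3 byte(s))
  byte[4]=0x65 cont=0 payload=0x65=101: acc |= 101<<0 -> acc=101 shift=7 [end]
Varint 3: bytes[4:5] = 65 -> value 101 (1 byte(s))
  byte[5]=0xFB cont=1 payload=0x7B=123: acc |= 123<<0 -> acc=123 shift=7
  byte[6]=0x3C cont=0 payload=0x3C=60: acc |= 60<<7 -> acc=7803 shift=14 [end]
Varint 4: bytes[5:7] = FB 3C -> value 7803 (2 byte(s))
  byte[7]=0x36 cont=0 payload=0x36=54: acc |= 54<<0 -> acc=54 shift=7 [end]
Varint 5: bytes[7:8] = 36 -> value 54 (1 byte(s))
  byte[8]=0x7B cont=0 payload=0x7B=123: acc |= 123<<0 -> acc=123 shift=7 [end]
Varint 6: bytes[8:9] = 7B -> value 123 (1 byte(s))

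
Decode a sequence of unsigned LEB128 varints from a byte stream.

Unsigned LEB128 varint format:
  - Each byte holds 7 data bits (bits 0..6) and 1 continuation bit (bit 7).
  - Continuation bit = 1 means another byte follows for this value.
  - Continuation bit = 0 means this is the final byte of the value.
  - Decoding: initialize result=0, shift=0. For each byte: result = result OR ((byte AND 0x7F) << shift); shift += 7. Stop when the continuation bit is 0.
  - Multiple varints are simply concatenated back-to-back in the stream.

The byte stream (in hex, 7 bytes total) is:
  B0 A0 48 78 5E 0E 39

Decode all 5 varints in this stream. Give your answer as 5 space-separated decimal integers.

Answer: 1183792 120 94 14 57

Derivation:
  byte[0]=0xB0 cont=1 payload=0x30=48: acc |= 48<<0 -> acc=48 shift=7
  byte[1]=0xA0 cont=1 payload=0x20=32: acc |= 32<<7 -> acc=4144 shift=14
  byte[2]=0x48 cont=0 payload=0x48=72: acc |= 72<<14 -> acc=1183792 shift=21 [end]
Varint 1: bytes[0:3] = B0 A0 48 -> value 1183792 (3 byte(s))
  byte[3]=0x78 cont=0 payload=0x78=120: acc |= 120<<0 -> acc=120 shift=7 [end]
Varint 2: bytes[3:4] = 78 -> value 120 (1 byte(s))
  byte[4]=0x5E cont=0 payload=0x5E=94: acc |= 94<<0 -> acc=94 shift=7 [end]
Varint 3: bytes[4:5] = 5E -> value 94 (1 byte(s))
  byte[5]=0x0E cont=0 payload=0x0E=14: acc |= 14<<0 -> acc=14 shift=7 [end]
Varint 4: bytes[5:6] = 0E -> value 14 (1 byte(s))
  byte[6]=0x39 cont=0 payload=0x39=57: acc |= 57<<0 -> acc=57 shift=7 [end]
Varint 5: bytes[6:7] = 39 -> value 57 (1 byte(s))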